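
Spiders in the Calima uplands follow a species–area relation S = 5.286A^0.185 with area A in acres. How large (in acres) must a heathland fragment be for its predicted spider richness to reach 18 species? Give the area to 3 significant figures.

18 = 5.286 × A^0.185  ⇒  A^0.185 = 18/5.286 = 3.405
ln A = ln(3.405) / 0.185 = 1.2253 / 0.185 = 6.6233
A = e^6.6233 ≈ 752.4 acres

752 acres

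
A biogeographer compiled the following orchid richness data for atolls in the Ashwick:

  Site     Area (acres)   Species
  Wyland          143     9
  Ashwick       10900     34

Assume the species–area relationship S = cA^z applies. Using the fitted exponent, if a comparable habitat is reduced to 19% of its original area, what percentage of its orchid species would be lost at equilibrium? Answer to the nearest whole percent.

z = ln(34/9) / ln(10900/143) = 1.3291 / 4.3337 = 0.3067
S_new/S_old = (A_new/A_old)^z = 0.19^0.3067 = exp(0.3067 × -1.6607) = 0.6009
Fraction lost = 1 − 0.6009 = 0.3991

40%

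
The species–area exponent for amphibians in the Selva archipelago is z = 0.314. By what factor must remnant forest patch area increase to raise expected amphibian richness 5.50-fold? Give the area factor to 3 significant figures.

(A₂/A₁)^0.314 = 5.5, so A₂/A₁ = 5.5^(1/0.314) = 5.5^3.185
ln(A₂/A₁) = ln 5.5 / 0.314 = 1.7047 / 0.314 = 5.4291
A₂/A₁ = e^5.4291 ≈ 228

228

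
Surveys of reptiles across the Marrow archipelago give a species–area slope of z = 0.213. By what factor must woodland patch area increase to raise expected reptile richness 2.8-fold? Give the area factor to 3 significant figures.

126

(A₂/A₁)^0.213 = 2.8, so A₂/A₁ = 2.8^(1/0.213) = 2.8^4.695
ln(A₂/A₁) = ln 2.8 / 0.213 = 1.0296 / 0.213 = 4.8339
A₂/A₁ = e^4.8339 ≈ 125.7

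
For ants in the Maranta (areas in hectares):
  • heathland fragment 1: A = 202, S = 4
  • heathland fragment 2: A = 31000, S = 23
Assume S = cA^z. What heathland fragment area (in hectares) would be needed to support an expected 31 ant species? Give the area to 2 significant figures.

z = ln(23/4) / ln(31000/202) = 1.7492 / 5.0335 = 0.3475
c = 4 / 202^0.3475 = 4 / 6.326 = 0.6323
A = (31/0.6323)^(1/0.3475) ⇒ ln A = ln(49.03)/0.3475 = 11.2007
A = e^11.2007 ≈ 73180 hectares

73000 hectares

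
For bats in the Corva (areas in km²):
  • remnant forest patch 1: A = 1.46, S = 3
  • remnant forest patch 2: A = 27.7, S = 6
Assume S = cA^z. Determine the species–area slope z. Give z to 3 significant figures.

Taking logs: ln S = ln c + z ln A, so z = (ln S₂ − ln S₁)/(ln A₂ − ln A₁).
z = ln(6/3) / ln(27.7/1.46) = ln(2) / ln(18.97) = 0.6931 / 2.9430 = 0.2355

0.236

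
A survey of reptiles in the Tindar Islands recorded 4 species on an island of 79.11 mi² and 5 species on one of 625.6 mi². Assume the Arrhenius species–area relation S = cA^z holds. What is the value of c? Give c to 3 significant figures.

2.50

z = ln(S₂/S₁) / ln(A₂/A₁) = ln(5/4) / ln(625.6/79.11) = 0.2231 / 2.0679 = 0.1079
c = S₁ / A₁^z = 4 / 79.11^0.1079 = 4 / 1.603 = 2.496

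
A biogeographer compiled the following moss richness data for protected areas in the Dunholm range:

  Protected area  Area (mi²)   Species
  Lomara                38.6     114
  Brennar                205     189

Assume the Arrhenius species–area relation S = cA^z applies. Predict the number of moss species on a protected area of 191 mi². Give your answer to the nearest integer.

185

z = ln(189/114) / ln(205/38.6) = 0.5055 / 1.6698 = 0.3028
c = 114 / 38.6^0.3028 = 114 / 3.023 = 37.72
S₃ = 37.72 × 191^0.3028 = 37.72 × 4.905 ≈ 185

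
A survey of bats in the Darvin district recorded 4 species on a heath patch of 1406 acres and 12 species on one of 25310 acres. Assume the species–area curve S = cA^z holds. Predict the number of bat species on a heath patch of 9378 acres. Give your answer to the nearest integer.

z = ln(12/4) / ln(25310/1406) = 1.0986 / 2.8905 = 0.3801
c = 4 / 1406^0.3801 = 4 / 15.72 = 0.2544
S₃ = 0.2544 × 9378^0.3801 = 0.2544 × 32.34 ≈ 8.228

8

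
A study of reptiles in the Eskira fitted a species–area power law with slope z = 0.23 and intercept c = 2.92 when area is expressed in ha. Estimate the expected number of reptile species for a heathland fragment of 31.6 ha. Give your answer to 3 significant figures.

S = 2.92 × 31.6^0.23 = 2.92 × 2.213 ≈ 6.461

6.46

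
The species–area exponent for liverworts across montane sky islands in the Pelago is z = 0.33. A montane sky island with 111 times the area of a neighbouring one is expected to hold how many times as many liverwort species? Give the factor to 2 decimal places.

S₂/S₁ = (A₂/A₁)^z = 111^0.33
ln(S₂/S₁) = 0.33 × ln 111 = 0.33 × 4.7095 = 1.5541
S₂/S₁ = e^1.5541 ≈ 4.731

4.73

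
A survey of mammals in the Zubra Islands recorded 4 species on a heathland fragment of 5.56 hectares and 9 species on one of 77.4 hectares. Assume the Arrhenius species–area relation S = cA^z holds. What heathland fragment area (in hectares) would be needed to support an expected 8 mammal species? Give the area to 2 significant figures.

53 hectares

z = ln(9/4) / ln(77.4/5.56) = 0.8109 / 2.6334 = 0.3079
c = 4 / 5.56^0.3079 = 4 / 1.696 = 2.358
A = (8/2.358)^(1/0.3079) ⇒ ln A = ln(3.392)/0.3079 = 3.9665
A = e^3.9665 ≈ 52.8 hectares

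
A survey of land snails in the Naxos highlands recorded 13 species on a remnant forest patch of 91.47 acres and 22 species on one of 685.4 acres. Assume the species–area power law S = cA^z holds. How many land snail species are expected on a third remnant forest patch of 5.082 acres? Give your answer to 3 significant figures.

z = ln(22/13) / ln(685.4/91.47) = 0.5261 / 2.0140 = 0.2612
c = 13 / 91.47^0.2612 = 13 / 3.253 = 3.996
S₃ = 3.996 × 5.082^0.2612 = 3.996 × 1.529 ≈ 6.11

6.11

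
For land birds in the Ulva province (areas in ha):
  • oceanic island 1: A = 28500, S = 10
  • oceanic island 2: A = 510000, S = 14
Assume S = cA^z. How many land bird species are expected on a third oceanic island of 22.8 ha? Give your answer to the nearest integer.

4

z = ln(14/10) / ln(510000/28500) = 0.3365 / 2.8845 = 0.1166
c = 10 / 28500^0.1166 = 10 / 3.309 = 3.022
S₃ = 3.022 × 22.8^0.1166 = 3.022 × 1.44 ≈ 4.353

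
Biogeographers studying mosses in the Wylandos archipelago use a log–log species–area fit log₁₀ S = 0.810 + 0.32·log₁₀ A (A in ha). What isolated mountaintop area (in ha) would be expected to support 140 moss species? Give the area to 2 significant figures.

140 = 6.457 × A^0.32  ⇒  A^0.32 = 140/6.457 = 21.68
ln A = ln(21.68) / 0.32 = 3.0765 / 0.32 = 9.6142
A = e^9.6142 ≈ 14976 ha

15000 ha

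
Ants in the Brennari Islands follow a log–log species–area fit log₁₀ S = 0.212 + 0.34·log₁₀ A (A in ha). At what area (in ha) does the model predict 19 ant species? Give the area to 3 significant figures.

19 = 1.629 × A^0.34  ⇒  A^0.34 = 19/1.629 = 11.66
ln A = ln(11.66) / 0.34 = 2.4563 / 0.34 = 7.2244
A = e^7.2244 ≈ 1372 ha

1370 ha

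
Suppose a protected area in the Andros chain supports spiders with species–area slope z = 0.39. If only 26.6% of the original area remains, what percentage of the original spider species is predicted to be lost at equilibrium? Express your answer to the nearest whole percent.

40%

S_new/S_old = (A_new/A_old)^z = 0.266^0.39
= exp(0.39 × ln 0.266) = exp(0.39 × -1.3243) = exp(-0.5165) ≈ 0.5966
Fraction lost = 1 − 0.5966 = 0.4034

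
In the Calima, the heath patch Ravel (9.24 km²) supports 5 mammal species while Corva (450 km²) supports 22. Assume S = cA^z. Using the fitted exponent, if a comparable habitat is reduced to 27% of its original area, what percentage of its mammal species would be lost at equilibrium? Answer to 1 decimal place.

z = ln(22/5) / ln(450/9.24) = 1.4816 / 3.8857 = 0.3813
S_new/S_old = (A_new/A_old)^z = 0.27^0.3813 = exp(0.3813 × -1.3093) = 0.607
Fraction lost = 1 − 0.607 = 0.393

39.3%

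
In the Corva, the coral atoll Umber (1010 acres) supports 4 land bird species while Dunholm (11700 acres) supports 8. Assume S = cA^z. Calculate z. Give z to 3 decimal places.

0.283

Taking logs: ln S = ln c + z ln A, so z = (ln S₂ − ln S₁)/(ln A₂ − ln A₁).
z = ln(8/4) / ln(11700/1010) = ln(2) / ln(11.58) = 0.6931 / 2.4496 = 0.2830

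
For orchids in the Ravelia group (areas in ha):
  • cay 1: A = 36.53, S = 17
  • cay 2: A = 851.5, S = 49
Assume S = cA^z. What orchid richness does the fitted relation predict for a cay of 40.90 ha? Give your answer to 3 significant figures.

17.7

z = ln(49/17) / ln(851.5/36.53) = 1.0586 / 3.1489 = 0.3362
c = 17 / 36.53^0.3362 = 17 / 3.352 = 5.071
S₃ = 5.071 × 40.9^0.3362 = 5.071 × 3.482 ≈ 17.66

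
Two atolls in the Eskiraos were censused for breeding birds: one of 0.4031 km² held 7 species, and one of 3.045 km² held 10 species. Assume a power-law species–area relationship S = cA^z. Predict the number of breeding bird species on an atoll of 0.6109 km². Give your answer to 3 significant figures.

z = ln(10/7) / ln(3.045/0.4031) = 0.3567 / 2.0221 = 0.1764
c = 7 / 0.4031^0.1764 = 7 / 0.8519 = 8.217
S₃ = 8.217 × 0.6109^0.1764 = 8.217 × 0.9167 ≈ 7.533

7.53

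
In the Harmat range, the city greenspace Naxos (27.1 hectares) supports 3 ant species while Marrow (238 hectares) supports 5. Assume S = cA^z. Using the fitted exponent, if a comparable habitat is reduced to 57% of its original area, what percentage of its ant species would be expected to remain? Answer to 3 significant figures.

87.6%

z = ln(5/3) / ln(238/27.1) = 0.5108 / 2.1727 = 0.2351
S_new/S_old = (A_new/A_old)^z = 0.57^0.2351 = exp(0.2351 × -0.5621) = 0.8762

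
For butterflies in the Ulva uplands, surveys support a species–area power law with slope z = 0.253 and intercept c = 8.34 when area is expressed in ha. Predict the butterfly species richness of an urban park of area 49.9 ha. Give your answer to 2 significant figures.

S = 8.34 × 49.9^0.253
ln S = ln 8.34 + 0.253 × ln 49.9 = 2.1211 + 0.253 × 3.9100 = 3.1103
S = e^3.1103 ≈ 22.43

22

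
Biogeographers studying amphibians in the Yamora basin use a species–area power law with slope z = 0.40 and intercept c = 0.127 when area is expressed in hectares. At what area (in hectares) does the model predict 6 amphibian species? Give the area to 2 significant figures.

6 = 0.127 × A^0.4  ⇒  A^0.4 = 6/0.127 = 47.24
ln A = ln(47.24) / 0.4 = 3.8553 / 0.4 = 9.6383
A = e^9.6383 ≈ 15342 hectares

15000 hectares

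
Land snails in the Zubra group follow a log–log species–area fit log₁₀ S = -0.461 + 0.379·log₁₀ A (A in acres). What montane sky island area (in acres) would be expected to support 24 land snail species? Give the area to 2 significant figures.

24 = 0.3459 × A^0.379  ⇒  A^0.379 = 24/0.3459 = 69.38
ln A = ln(69.38) / 0.379 = 4.2395 / 0.379 = 11.1861
A = e^11.1861 ≈ 72124 acres

72000 acres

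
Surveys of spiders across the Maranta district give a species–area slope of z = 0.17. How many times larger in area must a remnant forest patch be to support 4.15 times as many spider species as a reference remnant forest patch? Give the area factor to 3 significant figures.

4320

(A₂/A₁)^0.17 = 4.15, so A₂/A₁ = 4.15^(1/0.17) = 4.15^5.882
ln(A₂/A₁) = ln 4.15 / 0.17 = 1.4231 / 0.17 = 8.3712
A₂/A₁ = e^8.3712 ≈ 4321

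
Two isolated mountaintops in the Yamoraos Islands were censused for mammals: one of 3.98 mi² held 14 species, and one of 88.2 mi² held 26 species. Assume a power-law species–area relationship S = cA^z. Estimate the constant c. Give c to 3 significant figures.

z = ln(S₂/S₁) / ln(A₂/A₁) = ln(26/14) / ln(88.2/3.98) = 0.6190 / 3.0983 = 0.1998
c = S₁ / A₁^z = 14 / 3.98^0.1998 = 14 / 1.318 = 10.62

10.6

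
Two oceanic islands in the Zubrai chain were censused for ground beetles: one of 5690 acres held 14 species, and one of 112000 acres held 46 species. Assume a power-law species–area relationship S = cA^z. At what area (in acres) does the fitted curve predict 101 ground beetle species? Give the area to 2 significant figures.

800000 acres

z = ln(46/14) / ln(112000/5690) = 1.1896 / 2.9798 = 0.3992
c = 14 / 5690^0.3992 = 14 / 31.56 = 0.4436
A = (101/0.4436)^(1/0.3992) ⇒ ln A = ln(227.7)/0.3992 = 13.5963
A = e^13.5963 ≈ 803157 acres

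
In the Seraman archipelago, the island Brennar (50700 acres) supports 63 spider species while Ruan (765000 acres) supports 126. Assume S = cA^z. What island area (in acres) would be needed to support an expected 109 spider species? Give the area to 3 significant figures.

434000 acres

z = ln(126/63) / ln(765000/50700) = 0.6931 / 2.7139 = 0.2554
c = 63 / 50700^0.2554 = 63 / 15.91 = 3.96
A = (109/3.96)^(1/0.2554) ⇒ ln A = ln(27.53)/0.2554 = 12.9802
A = e^12.9802 ≈ 433721 acres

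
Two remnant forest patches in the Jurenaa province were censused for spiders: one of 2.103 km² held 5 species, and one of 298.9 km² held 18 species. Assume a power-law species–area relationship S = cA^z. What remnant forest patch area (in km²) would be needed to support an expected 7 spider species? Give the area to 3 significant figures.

7.73 km²

z = ln(18/5) / ln(298.9/2.103) = 1.2809 / 4.9567 = 0.2584
c = 5 / 2.103^0.2584 = 5 / 1.212 = 4.126
A = (7/4.126)^(1/0.2584) ⇒ ln A = ln(1.697)/0.2584 = 2.0454
A = e^2.0454 ≈ 7.732 km²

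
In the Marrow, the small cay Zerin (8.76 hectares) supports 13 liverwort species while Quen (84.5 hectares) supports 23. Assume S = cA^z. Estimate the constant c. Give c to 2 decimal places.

7.53

z = ln(S₂/S₁) / ln(A₂/A₁) = ln(23/13) / ln(84.5/8.76) = 0.5705 / 2.2666 = 0.2517
c = S₁ / A₁^z = 13 / 8.76^0.2517 = 13 / 1.727 = 7.528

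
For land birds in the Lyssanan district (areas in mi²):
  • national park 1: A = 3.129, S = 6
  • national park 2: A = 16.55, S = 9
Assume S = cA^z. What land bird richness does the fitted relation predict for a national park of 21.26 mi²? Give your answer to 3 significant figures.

9.57

z = ln(9/6) / ln(16.55/3.129) = 0.4055 / 1.6657 = 0.2434
c = 6 / 3.129^0.2434 = 6 / 1.32 = 4.545
S₃ = 4.545 × 21.26^0.2434 = 4.545 × 2.105 ≈ 9.566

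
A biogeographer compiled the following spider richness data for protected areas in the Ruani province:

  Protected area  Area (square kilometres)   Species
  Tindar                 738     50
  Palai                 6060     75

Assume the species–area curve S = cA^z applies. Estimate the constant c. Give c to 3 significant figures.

z = ln(S₂/S₁) / ln(A₂/A₁) = ln(75/50) / ln(6060/738) = 0.4055 / 2.1055 = 0.1926
c = S₁ / A₁^z = 50 / 738^0.1926 = 50 / 3.567 = 14.02

14.0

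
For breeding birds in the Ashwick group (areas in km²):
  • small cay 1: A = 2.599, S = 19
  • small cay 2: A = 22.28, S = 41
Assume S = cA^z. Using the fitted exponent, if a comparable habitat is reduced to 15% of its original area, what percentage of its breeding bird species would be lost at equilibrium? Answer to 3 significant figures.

z = ln(41/19) / ln(22.28/2.599) = 0.7691 / 2.1486 = 0.3580
S_new/S_old = (A_new/A_old)^z = 0.15^0.3580 = exp(0.3580 × -1.8971) = 0.5071
Fraction lost = 1 − 0.5071 = 0.4929

49.3%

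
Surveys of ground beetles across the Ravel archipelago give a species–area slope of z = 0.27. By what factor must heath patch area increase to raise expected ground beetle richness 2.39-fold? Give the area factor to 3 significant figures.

(A₂/A₁)^0.27 = 2.39, so A₂/A₁ = 2.39^(1/0.27) = 2.39^3.704
ln(A₂/A₁) = ln 2.39 / 0.27 = 0.8713 / 0.27 = 3.2270
A₂/A₁ = e^3.2270 ≈ 25.2

25.2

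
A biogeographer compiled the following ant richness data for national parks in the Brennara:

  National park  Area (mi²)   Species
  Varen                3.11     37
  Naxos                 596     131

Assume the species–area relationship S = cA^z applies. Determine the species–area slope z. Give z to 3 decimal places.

0.241

Taking logs: ln S = ln c + z ln A, so z = (ln S₂ − ln S₁)/(ln A₂ − ln A₁).
z = ln(131/37) / ln(596/3.11) = ln(3.541) / ln(191.6) = 1.2643 / 5.2556 = 0.2406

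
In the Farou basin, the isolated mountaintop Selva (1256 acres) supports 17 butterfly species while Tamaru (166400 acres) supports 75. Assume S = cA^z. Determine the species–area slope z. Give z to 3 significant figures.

Taking logs: ln S = ln c + z ln A, so z = (ln S₂ − ln S₁)/(ln A₂ − ln A₁).
z = ln(75/17) / ln(166400/1256) = ln(4.412) / ln(132.5) = 1.4843 / 4.8865 = 0.3038

0.304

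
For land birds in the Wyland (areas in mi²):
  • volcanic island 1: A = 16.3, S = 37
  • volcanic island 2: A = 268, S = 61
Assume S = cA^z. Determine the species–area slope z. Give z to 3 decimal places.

0.179

Taking logs: ln S = ln c + z ln A, so z = (ln S₂ − ln S₁)/(ln A₂ − ln A₁).
z = ln(61/37) / ln(268/16.3) = ln(1.649) / ln(16.44) = 0.5000 / 2.7998 = 0.1786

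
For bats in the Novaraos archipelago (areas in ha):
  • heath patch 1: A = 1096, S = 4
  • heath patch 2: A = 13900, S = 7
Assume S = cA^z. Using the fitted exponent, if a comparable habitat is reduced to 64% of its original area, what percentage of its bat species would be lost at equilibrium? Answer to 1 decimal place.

z = ln(7/4) / ln(13900/1096) = 0.5596 / 2.5402 = 0.2203
S_new/S_old = (A_new/A_old)^z = 0.64^0.2203 = exp(0.2203 × -0.4463) = 0.9064
Fraction lost = 1 − 0.9064 = 0.09364

9.4%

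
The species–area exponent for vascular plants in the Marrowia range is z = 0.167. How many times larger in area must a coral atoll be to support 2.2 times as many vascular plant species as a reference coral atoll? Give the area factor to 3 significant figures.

112

(A₂/A₁)^0.167 = 2.2, so A₂/A₁ = 2.2^(1/0.167) = 2.2^5.988
ln(A₂/A₁) = ln 2.2 / 0.167 = 0.7885 / 0.167 = 4.7213
A₂/A₁ = e^4.7213 ≈ 112.3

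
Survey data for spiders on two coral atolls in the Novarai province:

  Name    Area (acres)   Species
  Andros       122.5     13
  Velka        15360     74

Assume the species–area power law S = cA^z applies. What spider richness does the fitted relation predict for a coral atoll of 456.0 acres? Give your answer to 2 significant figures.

21

z = ln(74/13) / ln(15360/122.5) = 1.7391 / 4.8314 = 0.3600
c = 13 / 122.5^0.3600 = 13 / 5.645 = 2.303
S₃ = 2.303 × 456^0.3600 = 2.303 × 9.06 ≈ 20.87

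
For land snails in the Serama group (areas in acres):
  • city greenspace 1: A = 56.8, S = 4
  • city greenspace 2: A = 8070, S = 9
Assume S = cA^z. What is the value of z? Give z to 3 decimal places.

0.164

Taking logs: ln S = ln c + z ln A, so z = (ln S₂ − ln S₁)/(ln A₂ − ln A₁).
z = ln(9/4) / ln(8070/56.8) = ln(2.25) / ln(142.1) = 0.8109 / 4.9564 = 0.1636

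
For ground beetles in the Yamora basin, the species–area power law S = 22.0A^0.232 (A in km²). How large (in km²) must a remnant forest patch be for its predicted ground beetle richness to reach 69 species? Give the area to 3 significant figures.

69 = 22 × A^0.232  ⇒  A^0.232 = 69/22 = 3.136
ln A = ln(3.136) / 0.232 = 1.1431 / 0.232 = 4.9270
A = e^4.9270 ≈ 138 km²

138 km²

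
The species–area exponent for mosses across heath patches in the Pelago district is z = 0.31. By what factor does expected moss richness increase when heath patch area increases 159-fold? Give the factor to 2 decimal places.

S₂/S₁ = (A₂/A₁)^z = 159^0.31
ln(S₂/S₁) = 0.31 × ln 159 = 0.31 × 5.0689 = 1.5714
S₂/S₁ = e^1.5714 ≈ 4.813

4.81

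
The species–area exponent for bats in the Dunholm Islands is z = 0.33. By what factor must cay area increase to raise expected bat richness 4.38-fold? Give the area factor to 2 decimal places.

87.87

(A₂/A₁)^0.33 = 4.38, so A₂/A₁ = 4.38^(1/0.33) = 4.38^3.03
ln(A₂/A₁) = ln 4.38 / 0.33 = 1.4770 / 0.33 = 4.4759
A₂/A₁ = e^4.4759 ≈ 87.87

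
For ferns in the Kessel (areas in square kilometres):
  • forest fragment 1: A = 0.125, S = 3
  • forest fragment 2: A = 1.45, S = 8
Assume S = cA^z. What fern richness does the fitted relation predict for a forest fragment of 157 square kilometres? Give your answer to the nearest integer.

52

z = ln(8/3) / ln(1.45/0.125) = 0.9808 / 2.4510 = 0.4002
c = 3 / 0.125^0.4002 = 3 / 0.4351 = 6.895
S₃ = 6.895 × 157^0.4002 = 6.895 × 7.564 ≈ 52.15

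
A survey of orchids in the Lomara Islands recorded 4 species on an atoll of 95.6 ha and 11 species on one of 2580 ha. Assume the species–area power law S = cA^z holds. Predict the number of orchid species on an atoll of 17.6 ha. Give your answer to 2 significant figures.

z = ln(11/4) / ln(2580/95.6) = 1.0116 / 3.2954 = 0.3070
c = 4 / 95.6^0.3070 = 4 / 4.055 = 0.9865
S₃ = 0.9865 × 17.6^0.3070 = 0.9865 × 2.412 ≈ 2.379

2.4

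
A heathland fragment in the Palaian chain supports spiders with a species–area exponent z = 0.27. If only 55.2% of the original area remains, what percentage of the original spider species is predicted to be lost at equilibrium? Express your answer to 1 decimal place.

14.8%

S_new/S_old = (A_new/A_old)^z = 0.552^0.27
= exp(0.27 × ln 0.552) = exp(0.27 × -0.5942) = exp(-0.1604) ≈ 0.8518
Fraction lost = 1 − 0.8518 = 0.1482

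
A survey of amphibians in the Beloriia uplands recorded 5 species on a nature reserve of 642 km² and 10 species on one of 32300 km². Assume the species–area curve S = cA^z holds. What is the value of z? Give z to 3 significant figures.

0.177

Taking logs: ln S = ln c + z ln A, so z = (ln S₂ − ln S₁)/(ln A₂ − ln A₁).
z = ln(10/5) / ln(32300/642) = ln(2) / ln(50.31) = 0.6931 / 3.9182 = 0.1769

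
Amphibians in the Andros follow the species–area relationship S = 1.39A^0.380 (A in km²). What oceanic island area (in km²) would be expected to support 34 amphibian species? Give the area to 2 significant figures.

4500 km²

34 = 1.39 × A^0.38  ⇒  A^0.38 = 34/1.39 = 24.46
ln A = ln(24.46) / 0.38 = 3.1971 / 0.38 = 8.4133
A = e^8.4133 ≈ 4507 km²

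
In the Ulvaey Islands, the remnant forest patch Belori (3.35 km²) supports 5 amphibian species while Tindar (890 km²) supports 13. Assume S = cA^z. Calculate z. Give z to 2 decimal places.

0.17

Taking logs: ln S = ln c + z ln A, so z = (ln S₂ − ln S₁)/(ln A₂ − ln A₁).
z = ln(13/5) / ln(890/3.35) = ln(2.6) / ln(265.7) = 0.9555 / 5.5823 = 0.1712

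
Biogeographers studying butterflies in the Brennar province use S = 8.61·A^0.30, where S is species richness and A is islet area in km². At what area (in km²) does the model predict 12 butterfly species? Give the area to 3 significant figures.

3.02 km²

12 = 8.61 × A^0.3  ⇒  A^0.3 = 12/8.61 = 1.394
ln A = ln(1.394) / 0.3 = 0.3320 / 0.3 = 1.1066
A = e^1.1066 ≈ 3.024 km²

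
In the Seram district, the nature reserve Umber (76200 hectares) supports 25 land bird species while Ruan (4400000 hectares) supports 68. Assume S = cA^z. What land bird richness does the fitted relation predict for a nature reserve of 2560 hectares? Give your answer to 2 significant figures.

z = ln(68/25) / ln(4400000/76200) = 1.0006 / 4.0560 = 0.2467
c = 25 / 76200^0.2467 = 25 / 16.01 = 1.561
S₃ = 1.561 × 2560^0.2467 = 1.561 × 6.931 ≈ 10.82

11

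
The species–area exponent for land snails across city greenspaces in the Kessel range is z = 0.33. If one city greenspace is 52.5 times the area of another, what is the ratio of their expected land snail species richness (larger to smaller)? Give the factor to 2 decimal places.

S₂/S₁ = (A₂/A₁)^z = 52.5^0.33
ln(S₂/S₁) = 0.33 × ln 52.5 = 0.33 × 3.9608 = 1.3071
S₂/S₁ = e^1.3071 ≈ 3.695

3.70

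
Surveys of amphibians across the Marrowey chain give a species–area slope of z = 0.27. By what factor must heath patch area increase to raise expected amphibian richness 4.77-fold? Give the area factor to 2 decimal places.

(A₂/A₁)^0.27 = 4.77, so A₂/A₁ = 4.77^(1/0.27) = 4.77^3.704
ln(A₂/A₁) = ln 4.77 / 0.27 = 1.5623 / 0.27 = 5.7865
A₂/A₁ = e^5.7865 ≈ 325.9

325.86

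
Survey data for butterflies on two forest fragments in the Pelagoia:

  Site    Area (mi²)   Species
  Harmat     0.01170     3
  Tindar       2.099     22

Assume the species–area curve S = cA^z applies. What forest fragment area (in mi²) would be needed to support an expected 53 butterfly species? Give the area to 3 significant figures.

20.7 mi²

z = ln(22/3) / ln(2.099/0.0117) = 1.9924 / 5.1896 = 0.3839
c = 3 / 0.0117^0.3839 = 3 / 0.1813 = 16.55
A = (53/16.55)^(1/0.3839) ⇒ ln A = ln(3.202)/0.3839 = 3.0316
A = e^3.0316 ≈ 20.73 mi²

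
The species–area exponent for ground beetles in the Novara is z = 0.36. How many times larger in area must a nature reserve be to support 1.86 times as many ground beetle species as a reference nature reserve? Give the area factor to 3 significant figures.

5.61

(A₂/A₁)^0.36 = 1.86, so A₂/A₁ = 1.86^(1/0.36) = 1.86^2.778
ln(A₂/A₁) = ln 1.86 / 0.36 = 0.6206 / 0.36 = 1.7238
A₂/A₁ = e^1.7238 ≈ 5.606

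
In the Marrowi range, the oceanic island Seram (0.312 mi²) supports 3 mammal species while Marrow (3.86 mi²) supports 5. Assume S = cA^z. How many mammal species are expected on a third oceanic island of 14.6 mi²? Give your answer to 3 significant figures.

z = ln(5/3) / ln(3.86/0.312) = 0.5108 / 2.5154 = 0.2031
c = 3 / 0.312^0.2031 = 3 / 0.7894 = 3.801
S₃ = 3.801 × 14.6^0.2031 = 3.801 × 1.724 ≈ 6.551

6.55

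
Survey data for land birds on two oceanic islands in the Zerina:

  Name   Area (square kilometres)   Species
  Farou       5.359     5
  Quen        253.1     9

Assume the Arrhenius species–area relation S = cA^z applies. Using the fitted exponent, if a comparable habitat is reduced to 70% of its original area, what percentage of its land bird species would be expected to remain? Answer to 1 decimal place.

94.7%

z = ln(9/5) / ln(253.1/5.359) = 0.5878 / 3.8550 = 0.1525
S_new/S_old = (A_new/A_old)^z = 0.7^0.1525 = exp(0.1525 × -0.3567) = 0.9471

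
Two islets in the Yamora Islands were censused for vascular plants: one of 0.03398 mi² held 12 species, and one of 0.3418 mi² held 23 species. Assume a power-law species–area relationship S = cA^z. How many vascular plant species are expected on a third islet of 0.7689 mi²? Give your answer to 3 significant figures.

28.9

z = ln(23/12) / ln(0.3418/0.03398) = 0.6506 / 2.3085 = 0.2818
c = 12 / 0.03398^0.2818 = 12 / 0.3855 = 31.13
S₃ = 31.13 × 0.7689^0.2818 = 31.13 × 0.9286 ≈ 28.9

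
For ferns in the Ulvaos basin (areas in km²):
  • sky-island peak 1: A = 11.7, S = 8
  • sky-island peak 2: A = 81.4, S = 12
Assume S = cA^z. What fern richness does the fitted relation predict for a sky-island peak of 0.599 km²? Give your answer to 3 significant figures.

z = ln(12/8) / ln(81.4/11.7) = 0.4055 / 1.9398 = 0.2090
c = 8 / 11.7^0.2090 = 8 / 1.672 = 4.784
S₃ = 4.784 × 0.599^0.2090 = 4.784 × 0.8984 ≈ 4.298

4.30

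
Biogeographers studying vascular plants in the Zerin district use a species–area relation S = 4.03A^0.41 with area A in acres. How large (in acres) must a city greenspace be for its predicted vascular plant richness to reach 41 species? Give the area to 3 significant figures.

41 = 4.03 × A^0.41  ⇒  A^0.41 = 41/4.03 = 10.17
ln A = ln(10.17) / 0.41 = 2.3198 / 0.41 = 5.6581
A = e^5.6581 ≈ 286.6 acres

287 acres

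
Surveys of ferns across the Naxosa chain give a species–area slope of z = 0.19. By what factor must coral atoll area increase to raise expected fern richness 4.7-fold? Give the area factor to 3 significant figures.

3450

(A₂/A₁)^0.19 = 4.7, so A₂/A₁ = 4.7^(1/0.19) = 4.7^5.263
ln(A₂/A₁) = ln 4.7 / 0.19 = 1.5476 / 0.19 = 8.1451
A₂/A₁ = e^8.1451 ≈ 3446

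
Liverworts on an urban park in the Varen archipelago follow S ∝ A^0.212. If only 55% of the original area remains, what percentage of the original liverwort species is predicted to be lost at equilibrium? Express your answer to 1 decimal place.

S_new/S_old = (A_new/A_old)^z = 0.55^0.212
= exp(0.212 × ln 0.55) = exp(0.212 × -0.5978) = exp(-0.1267) ≈ 0.881
Fraction lost = 1 − 0.881 = 0.119

11.9%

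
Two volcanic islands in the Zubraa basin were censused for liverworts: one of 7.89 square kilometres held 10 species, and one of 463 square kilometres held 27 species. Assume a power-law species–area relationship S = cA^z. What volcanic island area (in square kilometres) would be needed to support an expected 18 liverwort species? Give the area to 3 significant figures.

z = ln(27/10) / ln(463/7.89) = 0.9933 / 4.0721 = 0.2439
c = 10 / 7.89^0.2439 = 10 / 1.655 = 6.042
A = (18/6.042)^(1/0.2439) ⇒ ln A = ln(2.979)/0.2439 = 4.4754
A = e^4.4754 ≈ 87.83 square kilometres

87.8 square kilometres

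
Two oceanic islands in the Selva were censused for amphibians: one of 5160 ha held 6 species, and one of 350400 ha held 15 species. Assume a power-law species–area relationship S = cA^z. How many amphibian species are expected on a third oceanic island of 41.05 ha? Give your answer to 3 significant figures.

z = ln(15/6) / ln(350400/5160) = 0.9163 / 4.2181 = 0.2172
c = 6 / 5160^0.2172 = 6 / 6.404 = 0.9368
S₃ = 0.9368 × 41.05^0.2172 = 0.9368 × 2.241 ≈ 2.1

2.10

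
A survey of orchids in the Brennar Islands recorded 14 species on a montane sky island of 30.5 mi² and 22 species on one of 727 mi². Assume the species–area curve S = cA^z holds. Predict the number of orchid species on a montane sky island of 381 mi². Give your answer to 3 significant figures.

z = ln(22/14) / ln(727/30.5) = 0.4520 / 3.1712 = 0.1425
c = 14 / 30.5^0.1425 = 14 / 1.628 = 8.601
S₃ = 8.601 × 381^0.1425 = 8.601 × 2.333 ≈ 20.06

20.1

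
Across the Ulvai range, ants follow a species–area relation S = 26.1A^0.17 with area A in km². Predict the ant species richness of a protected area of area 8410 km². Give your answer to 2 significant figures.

120

S = 26.1 × 8410^0.17
ln S = ln 26.1 + 0.17 × ln 8410 = 3.2619 + 0.17 × 9.0372 = 4.7983
S = e^4.7983 ≈ 121.3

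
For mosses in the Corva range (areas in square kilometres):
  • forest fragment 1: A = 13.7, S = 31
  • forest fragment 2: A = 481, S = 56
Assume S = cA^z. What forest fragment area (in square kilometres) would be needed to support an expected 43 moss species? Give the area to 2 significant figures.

z = ln(56/31) / ln(481/13.7) = 0.5914 / 3.5585 = 0.1662
c = 31 / 13.7^0.1662 = 31 / 1.545 = 20.07
A = (43/20.07)^(1/0.1662) ⇒ ln A = ln(2.143)/0.1662 = 4.5864
A = e^4.5864 ≈ 98.14 square kilometres

98 square kilometres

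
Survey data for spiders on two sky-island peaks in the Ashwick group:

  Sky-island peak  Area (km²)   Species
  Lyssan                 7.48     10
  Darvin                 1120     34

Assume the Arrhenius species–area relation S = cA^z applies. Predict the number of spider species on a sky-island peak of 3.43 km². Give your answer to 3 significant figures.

z = ln(34/10) / ln(1120/7.48) = 1.2238 / 5.0089 = 0.2443
c = 10 / 7.48^0.2443 = 10 / 1.635 = 6.116
S₃ = 6.116 × 3.43^0.2443 = 6.116 × 1.351 ≈ 8.266

8.27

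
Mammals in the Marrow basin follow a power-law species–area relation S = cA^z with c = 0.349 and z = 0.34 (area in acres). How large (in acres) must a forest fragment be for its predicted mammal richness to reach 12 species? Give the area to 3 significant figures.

33000 acres

12 = 0.349 × A^0.34  ⇒  A^0.34 = 12/0.349 = 34.38
ln A = ln(34.38) / 0.34 = 3.5376 / 0.34 = 10.4047
A = e^10.4047 ≈ 33014 acres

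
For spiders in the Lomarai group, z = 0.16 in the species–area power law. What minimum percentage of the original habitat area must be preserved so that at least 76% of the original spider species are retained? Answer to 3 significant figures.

Need (A_new/A_old)^0.16 = 0.76, so A_new/A_old = 0.76^(1/0.16) = 0.76^6.25
ln(A_new/A_old) = ln 0.76 / 0.16 = -0.2744 / 0.16 = -1.7152
A_new/A_old = e^-1.7152 ≈ 0.1799

18.0%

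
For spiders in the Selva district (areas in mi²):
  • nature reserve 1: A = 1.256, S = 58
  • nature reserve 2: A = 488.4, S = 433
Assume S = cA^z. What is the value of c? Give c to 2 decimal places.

z = ln(S₂/S₁) / ln(A₂/A₁) = ln(433/58) / ln(488.4/1.256) = 2.0103 / 5.9632 = 0.3371
c = S₁ / A₁^z = 58 / 1.256^0.3371 = 58 / 1.08 = 53.71

53.71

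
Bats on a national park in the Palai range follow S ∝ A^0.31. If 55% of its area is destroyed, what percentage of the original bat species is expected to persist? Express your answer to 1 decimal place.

78.1%

S_new/S_old = (A_new/A_old)^z = 0.45^0.31
= exp(0.31 × ln 0.45) = exp(0.31 × -0.7985) = exp(-0.2475) ≈ 0.7807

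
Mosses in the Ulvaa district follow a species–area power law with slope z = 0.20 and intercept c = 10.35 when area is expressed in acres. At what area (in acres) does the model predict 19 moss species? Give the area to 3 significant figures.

20.8 acres

19 = 10.35 × A^0.2  ⇒  A^0.2 = 19/10.35 = 1.836
ln A = ln(1.836) / 0.2 = 0.6075 / 0.2 = 3.0373
A = e^3.0373 ≈ 20.85 acres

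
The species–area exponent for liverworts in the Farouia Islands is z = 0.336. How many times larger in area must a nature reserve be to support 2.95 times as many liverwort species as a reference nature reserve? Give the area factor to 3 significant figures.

25.0

(A₂/A₁)^0.336 = 2.95, so A₂/A₁ = 2.95^(1/0.336) = 2.95^2.976
ln(A₂/A₁) = ln 2.95 / 0.336 = 1.0818 / 0.336 = 3.2197
A₂/A₁ = e^3.2197 ≈ 25.02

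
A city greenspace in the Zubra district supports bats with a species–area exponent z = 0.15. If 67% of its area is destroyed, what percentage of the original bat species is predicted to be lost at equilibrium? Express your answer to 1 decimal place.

15.3%

S_new/S_old = (A_new/A_old)^z = 0.33^0.15
= exp(0.15 × ln 0.33) = exp(0.15 × -1.1087) = exp(-0.1663) ≈ 0.8468
Fraction lost = 1 − 0.8468 = 0.1532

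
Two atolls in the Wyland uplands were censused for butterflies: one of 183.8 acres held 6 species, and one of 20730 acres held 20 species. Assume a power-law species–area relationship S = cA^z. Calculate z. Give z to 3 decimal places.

0.255

Taking logs: ln S = ln c + z ln A, so z = (ln S₂ − ln S₁)/(ln A₂ − ln A₁).
z = ln(20/6) / ln(20730/183.8) = ln(3.333) / ln(112.8) = 1.2040 / 4.7255 = 0.2548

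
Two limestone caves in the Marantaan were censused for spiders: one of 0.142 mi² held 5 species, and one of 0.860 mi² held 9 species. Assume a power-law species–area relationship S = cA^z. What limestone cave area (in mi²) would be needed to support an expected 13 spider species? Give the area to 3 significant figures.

2.65 mi²

z = ln(9/5) / ln(0.86/0.142) = 0.5878 / 1.8011 = 0.3263
c = 5 / 0.142^0.3263 = 5 / 0.5289 = 9.454
A = (13/9.454)^(1/0.3263) ⇒ ln A = ln(1.375)/0.3263 = 0.9760
A = e^0.9760 ≈ 2.654 mi²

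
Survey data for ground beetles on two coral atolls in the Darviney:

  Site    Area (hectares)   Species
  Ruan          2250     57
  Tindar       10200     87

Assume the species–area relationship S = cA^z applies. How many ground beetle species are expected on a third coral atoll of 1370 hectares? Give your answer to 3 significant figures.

z = ln(87/57) / ln(10200/2250) = 0.4229 / 1.5115 = 0.2798
c = 57 / 2250^0.2798 = 57 / 8.666 = 6.577
S₃ = 6.577 × 1370^0.2798 = 6.577 × 7.543 ≈ 49.61

49.6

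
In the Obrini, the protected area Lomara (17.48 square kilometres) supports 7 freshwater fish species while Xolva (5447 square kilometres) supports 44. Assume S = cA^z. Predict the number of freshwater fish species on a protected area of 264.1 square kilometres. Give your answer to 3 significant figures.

z = ln(44/7) / ln(5447/17.48) = 1.8383 / 5.7418 = 0.3202
c = 7 / 17.48^0.3202 = 7 / 2.499 = 2.801
S₃ = 2.801 × 264.1^0.3202 = 2.801 × 5.961 ≈ 16.7

16.7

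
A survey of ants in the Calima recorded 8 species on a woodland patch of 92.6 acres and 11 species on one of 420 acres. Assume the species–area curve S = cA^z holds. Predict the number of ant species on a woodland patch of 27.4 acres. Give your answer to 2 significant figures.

z = ln(11/8) / ln(420/92.6) = 0.3185 / 1.5120 = 0.2106
c = 8 / 92.6^0.2106 = 8 / 2.595 = 3.082
S₃ = 3.082 × 27.4^0.2106 = 3.082 × 2.008 ≈ 6.19

6.2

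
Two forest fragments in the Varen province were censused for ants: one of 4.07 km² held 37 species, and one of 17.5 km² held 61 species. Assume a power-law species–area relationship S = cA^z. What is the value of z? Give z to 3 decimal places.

0.343

Taking logs: ln S = ln c + z ln A, so z = (ln S₂ − ln S₁)/(ln A₂ − ln A₁).
z = ln(61/37) / ln(17.5/4.07) = ln(1.649) / ln(4.3) = 0.5000 / 1.4586 = 0.3428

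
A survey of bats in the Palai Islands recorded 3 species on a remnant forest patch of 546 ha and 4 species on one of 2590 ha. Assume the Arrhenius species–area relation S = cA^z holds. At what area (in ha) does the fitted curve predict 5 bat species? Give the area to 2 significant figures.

8700 ha

z = ln(4/3) / ln(2590/546) = 0.2877 / 1.5568 = 0.1848
c = 3 / 546^0.1848 = 3 / 3.205 = 0.9361
A = (5/0.9361)^(1/0.1848) ⇒ ln A = ln(5.341)/0.1848 = 9.0670
A = e^9.0670 ≈ 8664 ha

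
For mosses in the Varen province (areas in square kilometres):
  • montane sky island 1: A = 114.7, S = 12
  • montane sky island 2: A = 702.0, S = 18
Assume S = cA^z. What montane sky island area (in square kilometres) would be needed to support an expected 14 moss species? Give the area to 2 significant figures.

230 square kilometres

z = ln(18/12) / ln(702/114.7) = 0.4055 / 1.8116 = 0.2238
c = 12 / 114.7^0.2238 = 12 / 2.89 = 4.152
A = (14/4.152)^(1/0.2238) ⇒ ln A = ln(3.372)/0.2238 = 5.4311
A = e^5.4311 ≈ 228.4 square kilometres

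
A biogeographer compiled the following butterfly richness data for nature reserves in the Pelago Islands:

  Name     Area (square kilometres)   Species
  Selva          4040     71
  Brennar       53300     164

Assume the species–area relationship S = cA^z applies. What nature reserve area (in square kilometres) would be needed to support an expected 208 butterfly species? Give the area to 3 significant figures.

z = ln(164/71) / ln(53300/4040) = 0.8372 / 2.5797 = 0.3245
c = 71 / 4040^0.3245 = 71 / 14.8 = 4.796
A = (208/4.796)^(1/0.3245) ⇒ ln A = ln(43.37)/0.3245 = 11.6160
A = e^11.6160 ≈ 110863 square kilometres

111000 square kilometres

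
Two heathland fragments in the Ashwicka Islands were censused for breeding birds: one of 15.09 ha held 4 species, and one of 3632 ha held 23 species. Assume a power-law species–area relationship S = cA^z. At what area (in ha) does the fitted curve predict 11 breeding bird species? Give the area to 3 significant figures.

360 ha

z = ln(23/4) / ln(3632/15.09) = 1.7492 / 5.4835 = 0.3190
c = 4 / 15.09^0.3190 = 4 / 2.377 = 1.683
A = (11/1.683)^(1/0.3190) ⇒ ln A = ln(6.536)/0.3190 = 5.8853
A = e^5.8853 ≈ 359.7 ha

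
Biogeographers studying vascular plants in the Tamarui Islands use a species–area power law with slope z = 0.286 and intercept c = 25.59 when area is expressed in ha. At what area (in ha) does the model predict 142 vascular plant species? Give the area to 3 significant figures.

142 = 25.59 × A^0.286  ⇒  A^0.286 = 142/25.59 = 5.549
ln A = ln(5.549) / 0.286 = 1.7136 / 0.286 = 5.9917
A = e^5.9917 ≈ 400.1 ha

400 ha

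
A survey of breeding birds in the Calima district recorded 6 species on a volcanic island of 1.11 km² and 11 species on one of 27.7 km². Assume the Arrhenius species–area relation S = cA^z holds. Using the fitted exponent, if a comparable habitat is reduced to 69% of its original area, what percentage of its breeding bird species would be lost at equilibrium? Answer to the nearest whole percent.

7%

z = ln(11/6) / ln(27.7/1.11) = 0.6061 / 3.2171 = 0.1884
S_new/S_old = (A_new/A_old)^z = 0.69^0.1884 = exp(0.1884 × -0.3711) = 0.9325
Fraction lost = 1 − 0.9325 = 0.06753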